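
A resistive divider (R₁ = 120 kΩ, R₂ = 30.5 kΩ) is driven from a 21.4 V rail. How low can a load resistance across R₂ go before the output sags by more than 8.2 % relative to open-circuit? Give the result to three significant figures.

Output resistance R_th = R₁‖R₂ = (120 × 30.5)/150.5 = 24.32 kΩ.
The fractional drop is R_th/(R_th + R_L); requiring this ≤ 0.0820 gives R_L ≥ R_th(1/0.0820 − 1) = 24.32 × 11.20 = 272 kΩ.

R_L(min) ≈ 272 kΩ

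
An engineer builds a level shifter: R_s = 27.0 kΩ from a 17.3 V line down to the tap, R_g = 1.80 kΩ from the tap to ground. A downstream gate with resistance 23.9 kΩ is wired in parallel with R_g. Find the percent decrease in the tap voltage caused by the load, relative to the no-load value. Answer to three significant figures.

6.60 %

The divider's output (Thévenin) resistance is R_s‖R_g = 1.688 kΩ.
Fractional drop under load = R_th/(R_th + R_L) = 1.688 / (1.688 + 23.9) = 0.06595.
So the output falls by 6.60 %.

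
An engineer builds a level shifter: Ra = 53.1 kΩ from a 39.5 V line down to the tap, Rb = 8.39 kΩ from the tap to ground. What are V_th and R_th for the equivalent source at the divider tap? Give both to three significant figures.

V_th = 5.39 V, R_th = 7.25 kΩ

V_th is the open-circuit tap voltage: 39.5 × 8.39/(53.1 + 8.39) = 5.39 V.
With the supply zeroed, Ra and Rb appear in parallel from the tap: R_th = Ra‖Rb = (53.1 × 8.39)/61.49 = 7.25 kΩ.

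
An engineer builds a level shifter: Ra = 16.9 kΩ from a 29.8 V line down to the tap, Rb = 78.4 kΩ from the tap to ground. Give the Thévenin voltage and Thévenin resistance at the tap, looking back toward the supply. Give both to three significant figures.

V_th = 24.5 V, R_th = 13.9 kΩ

V_th is the open-circuit tap voltage: 29.8 × 78.4/(16.9 + 78.4) = 24.5 V.
With the supply zeroed, Ra and Rb appear in parallel from the tap: R_th = Ra‖Rb = (16.9 × 78.4)/95.30 = 13.9 kΩ.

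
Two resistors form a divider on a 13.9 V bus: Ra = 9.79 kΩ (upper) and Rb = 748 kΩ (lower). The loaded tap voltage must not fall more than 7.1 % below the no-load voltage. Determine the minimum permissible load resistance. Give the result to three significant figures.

R_L(min) ≈ 126 kΩ

Output resistance R_th = Ra‖Rb = (9.79 × 748)/757.8 = 9.664 kΩ.
The fractional drop is R_th/(R_th + R_L); requiring this ≤ 0.0710 gives R_L ≥ R_th(1/0.0710 − 1) = 9.664 × 13.08 = 126 kΩ.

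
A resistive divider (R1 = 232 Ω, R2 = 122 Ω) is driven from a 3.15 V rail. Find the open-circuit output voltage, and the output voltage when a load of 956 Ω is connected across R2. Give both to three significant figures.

Unloaded: 1.09 V; loaded: 1.00 V

Open-circuit: V = 3.15 × 122/(232 + 122) = 1.09 V.
With the load, R2 becomes R2‖R_L = 108.2 Ω, so V = 3.15 × 108.2/340.2 = 1.00 V.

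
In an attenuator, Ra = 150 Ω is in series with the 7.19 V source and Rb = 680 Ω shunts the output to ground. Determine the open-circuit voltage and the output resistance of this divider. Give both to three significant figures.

V_th is the open-circuit tap voltage: 7.19 × 680/(150 + 680) = 5.89 V.
With the supply zeroed, Ra and Rb appear in parallel from the tap: R_th = Ra‖Rb = (150 × 680)/830.0 = 123 Ω.

V_th = 5.89 V, R_th = 123 Ω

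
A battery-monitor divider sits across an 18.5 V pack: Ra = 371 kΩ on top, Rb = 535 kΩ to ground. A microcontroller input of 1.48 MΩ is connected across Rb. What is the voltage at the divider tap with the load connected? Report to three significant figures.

The load sits in parallel with Rb: Rb‖R_L = (535 × 1480) / (535 + 1480) = 393.0 kΩ.
V_out = 18.5 × 393.0 / (371 + 393.0) = 18.5 × 393.0/764.0 = 9.52 V.
(Unloaded it would have been 10.9 V.)

V_out ≈ 9.52 V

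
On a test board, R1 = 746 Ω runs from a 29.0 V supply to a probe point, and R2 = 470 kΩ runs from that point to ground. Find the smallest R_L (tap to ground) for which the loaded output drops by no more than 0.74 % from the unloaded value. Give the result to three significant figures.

Output resistance R_th = R1‖R2 = (746 × 470000)/470700 = 744.8 Ω.
The fractional drop is R_th/(R_th + R_L); requiring this ≤ 0.00740 gives R_L ≥ R_th(1/0.00740 − 1) = 744.8 × 134.1 = 99.9 kΩ.

R_L(min) ≈ 99.9 kΩ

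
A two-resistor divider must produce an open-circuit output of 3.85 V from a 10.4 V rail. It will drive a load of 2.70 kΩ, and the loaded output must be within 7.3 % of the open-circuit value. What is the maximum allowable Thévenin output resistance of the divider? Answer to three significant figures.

Loading drop = R_th/(R_th + R_L) ≤ 0.0730, so R_th ≤ R_L · ε/(1−ε) = 2.70 kΩ × 0.0730/0.9270 = 213 Ω.
(Any R1, R2 with R2/(R1+R2) = 0.370 and R1‖R2 ≤ 213 Ω will meet the spec.)

R_th ≤ 213 Ω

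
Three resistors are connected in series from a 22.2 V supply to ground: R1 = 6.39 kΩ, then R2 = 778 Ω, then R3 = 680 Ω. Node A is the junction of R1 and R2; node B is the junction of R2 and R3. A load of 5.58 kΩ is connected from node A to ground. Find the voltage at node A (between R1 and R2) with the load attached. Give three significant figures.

Below node A the series string R2+R3 = 1458 Ω sits in parallel with the 5580 Ω load: 1156 Ω.
V_A = 22.2 × 1156/(6390 + 1156) = 3.40 V.

V ≈ 3.40 V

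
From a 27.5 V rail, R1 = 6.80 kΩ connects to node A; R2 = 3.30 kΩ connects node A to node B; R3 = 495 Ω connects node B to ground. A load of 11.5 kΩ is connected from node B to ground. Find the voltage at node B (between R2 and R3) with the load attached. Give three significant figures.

V ≈ 1.23 V

At node B, R3 is in parallel with the load: R3‖R_L = 474.6 Ω.
Below node A the resistance is R2 + (R3‖R_L) = 3775 Ω, so V_A = 27.5 × 3775/10570 = 9.816 V.
Then V_B = V_A × (R3‖R_L)/(R2 + R3‖R_L) = 9.816 × 474.6/3775 = 1.23 V.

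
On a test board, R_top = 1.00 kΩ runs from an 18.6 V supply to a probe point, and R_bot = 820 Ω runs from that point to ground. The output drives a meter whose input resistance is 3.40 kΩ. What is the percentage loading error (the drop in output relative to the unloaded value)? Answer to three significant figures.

Unloaded V = 18.6 × 820/1820 = 8.3802 V.
Loaded: R_bot‖R_L = 660.7 Ω, giving V = 18.6 × 660.7/1661 = 7.3997 V.
Drop = (8.3802 − 7.3997) / 8.3802 = 11.7 %.

11.7 %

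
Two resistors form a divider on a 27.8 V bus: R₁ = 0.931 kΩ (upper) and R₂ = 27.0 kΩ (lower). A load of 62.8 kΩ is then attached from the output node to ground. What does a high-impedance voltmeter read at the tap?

The load sits in parallel with R₂: R₂‖R_L = (27000 × 62800) / (27000 + 62800) = 18880 Ω.
V_out = 27.8 × 18880 / (931 + 18880) = 27.8 × 18880/19810 = 26.5 V.

V_out ≈ 26.5 V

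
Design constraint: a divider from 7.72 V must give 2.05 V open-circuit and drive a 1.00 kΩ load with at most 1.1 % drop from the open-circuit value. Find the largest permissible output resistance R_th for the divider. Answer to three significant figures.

R_th ≤ 11.1 Ω

Loading drop = R_th/(R_th + R_L) ≤ 0.0110, so R_th ≤ R_L · ε/(1−ε) = 1.00 kΩ × 0.0110/0.9890 = 11.1 Ω.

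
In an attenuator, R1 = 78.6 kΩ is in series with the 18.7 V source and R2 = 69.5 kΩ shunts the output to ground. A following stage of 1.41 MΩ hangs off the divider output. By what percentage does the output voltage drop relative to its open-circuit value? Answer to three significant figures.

The divider's output (Thévenin) resistance is R1‖R2 = 36.89 kΩ.
Fractional drop under load = R_th/(R_th + R_L) = 36.89 / (36.89 + 1410) = 0.02549.
So the output falls by 2.55 %.

2.55 %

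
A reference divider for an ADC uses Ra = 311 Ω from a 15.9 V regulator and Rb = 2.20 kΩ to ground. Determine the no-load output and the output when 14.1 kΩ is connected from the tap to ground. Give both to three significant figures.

Unloaded: 13.9 V; loaded: 13.7 V

Open-circuit: V = 15.9 × 2200/(311 + 2200) = 13.9 V.
With the load, Rb becomes Rb‖R_L = 1903 Ω, so V = 15.9 × 1903/2214 = 13.7 V.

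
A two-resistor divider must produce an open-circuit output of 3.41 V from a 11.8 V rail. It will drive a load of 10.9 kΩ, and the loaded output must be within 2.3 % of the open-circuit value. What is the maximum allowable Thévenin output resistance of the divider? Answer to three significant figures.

R_th ≤ 257 Ω

Loading drop = R_th/(R_th + R_L) ≤ 0.0230, so R_th ≤ R_L · ε/(1−ε) = 10.9 kΩ × 0.0230/0.9770 = 257 Ω.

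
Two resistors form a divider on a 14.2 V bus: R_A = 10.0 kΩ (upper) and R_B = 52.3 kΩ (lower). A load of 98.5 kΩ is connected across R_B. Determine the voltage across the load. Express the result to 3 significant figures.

V_out ≈ 11.0 V

The load sits in parallel with R_B: R_B‖R_L = (52.3 × 98.5) / (52.3 + 98.5) = 34.16 kΩ.
V_out = 14.2 × 34.16 / (10.0 + 34.16) = 14.2 × 34.16/44.16 = 11.0 V.
(Unloaded it would have been 11.9 V.)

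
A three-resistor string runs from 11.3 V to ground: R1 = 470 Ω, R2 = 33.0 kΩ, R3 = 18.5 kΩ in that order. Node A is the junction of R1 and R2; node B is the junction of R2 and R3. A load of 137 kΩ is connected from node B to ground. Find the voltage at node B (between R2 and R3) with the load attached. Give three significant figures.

At node B, R3 is in parallel with the load: R3‖R_L = 16300 Ω.
Below node A the resistance is R2 + (R3‖R_L) = 49300 Ω, so V_A = 11.3 × 49300/49770 = 11.19 V.
Then V_B = V_A × (R3‖R_L)/(R2 + R3‖R_L) = 11.19 × 16300/49300 = 3.70 V.

V ≈ 3.70 V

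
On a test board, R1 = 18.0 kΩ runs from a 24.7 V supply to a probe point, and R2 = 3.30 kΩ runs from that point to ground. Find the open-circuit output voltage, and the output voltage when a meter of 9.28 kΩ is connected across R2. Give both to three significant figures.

Unloaded: 3.83 V; loaded: 2.94 V

Open-circuit: V = 24.7 × 3.30/(18.0 + 3.30) = 3.83 V.
With the load, R2 becomes R2‖R_L = 2.434 kΩ, so V = 24.7 × 2.434/20.43 = 2.94 V.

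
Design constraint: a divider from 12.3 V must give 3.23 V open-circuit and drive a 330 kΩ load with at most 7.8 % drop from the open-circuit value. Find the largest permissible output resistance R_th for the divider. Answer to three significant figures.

Loading drop = R_th/(R_th + R_L) ≤ 0.0780, so R_th ≤ R_L · ε/(1−ε) = 330 kΩ × 0.0780/0.9220 = 27.9 kΩ.

R_th ≤ 27.9 kΩ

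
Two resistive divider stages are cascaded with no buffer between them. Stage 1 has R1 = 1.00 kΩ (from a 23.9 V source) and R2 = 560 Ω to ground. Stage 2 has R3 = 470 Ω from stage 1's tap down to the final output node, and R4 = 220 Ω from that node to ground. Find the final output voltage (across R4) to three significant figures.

V_out ≈ 1.80 V

Stage 2 presents R3+R4 = 690.0 Ω as a load on stage 1's tap.
Stage 1's lower leg becomes R2‖(R3+R4) = 309.1 Ω, so V_mid = 23.9 × 309.1/1309 = 5.643 V.
Stage 2 is itself unloaded: V_out = V_mid × R4/(R3+R4) = 5.643 × 220/690.0 = 1.80 V.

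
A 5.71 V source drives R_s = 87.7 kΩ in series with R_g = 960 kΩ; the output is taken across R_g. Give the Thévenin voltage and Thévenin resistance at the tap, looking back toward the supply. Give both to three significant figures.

V_th = 5.23 V, R_th = 80.4 kΩ

V_th is the open-circuit tap voltage: 5.71 × 960/(87.7 + 960) = 5.23 V.
With the supply zeroed, R_s and R_g appear in parallel from the tap: R_th = R_s‖R_g = (87.7 × 960)/1048 = 80.4 kΩ.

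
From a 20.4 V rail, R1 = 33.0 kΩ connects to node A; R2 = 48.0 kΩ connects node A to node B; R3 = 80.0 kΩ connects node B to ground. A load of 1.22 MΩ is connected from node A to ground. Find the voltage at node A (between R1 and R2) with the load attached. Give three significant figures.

V ≈ 15.9 V

Below node A the series string R2+R3 = 128.0 kΩ sits in parallel with the 1220 kΩ load: 115.8 kΩ.
V_A = 20.4 × 115.8/(33.0 + 115.8) = 15.9 V.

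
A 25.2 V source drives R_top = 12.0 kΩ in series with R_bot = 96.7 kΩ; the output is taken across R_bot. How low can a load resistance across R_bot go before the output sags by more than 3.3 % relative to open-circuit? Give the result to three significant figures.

Output resistance R_th = R_top‖R_bot = (12.0 × 96.7)/108.7 = 10.68 kΩ.
The fractional drop is R_th/(R_th + R_L); requiring this ≤ 0.0330 gives R_L ≥ R_th(1/0.0330 − 1) = 10.68 × 29.30 = 313 kΩ.

R_L(min) ≈ 313 kΩ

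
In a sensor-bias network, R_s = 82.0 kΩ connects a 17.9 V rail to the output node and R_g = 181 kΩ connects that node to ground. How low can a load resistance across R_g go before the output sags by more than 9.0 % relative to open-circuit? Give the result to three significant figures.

Output resistance R_th = R_s‖R_g = (82.0 × 181)/263.0 = 56.43 kΩ.
The fractional drop is R_th/(R_th + R_L); requiring this ≤ 0.0900 gives R_L ≥ R_th(1/0.0900 − 1) = 56.43 × 10.11 = 571 kΩ.

R_L(min) ≈ 571 kΩ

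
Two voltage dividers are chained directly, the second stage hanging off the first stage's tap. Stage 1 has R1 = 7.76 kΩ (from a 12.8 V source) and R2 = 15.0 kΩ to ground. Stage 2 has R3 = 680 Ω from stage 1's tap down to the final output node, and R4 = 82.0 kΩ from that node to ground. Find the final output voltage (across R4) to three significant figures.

Stage 2 presents R3+R4 = 82680 Ω as a load on stage 1's tap.
Stage 1's lower leg becomes R2‖(R3+R4) = 12700 Ω, so V_mid = 12.8 × 12700/20460 = 7.944 V.
Stage 2 is itself unloaded: V_out = V_mid × R4/(R3+R4) = 7.944 × 82000/82680 = 7.88 V.

V_out ≈ 7.88 V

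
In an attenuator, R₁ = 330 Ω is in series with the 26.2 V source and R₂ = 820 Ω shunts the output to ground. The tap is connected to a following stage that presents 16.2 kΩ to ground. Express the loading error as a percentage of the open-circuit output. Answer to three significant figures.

1.43 %

The divider's output (Thévenin) resistance is R₁‖R₂ = 235.3 Ω.
Fractional drop under load = R_th/(R_th + R_L) = 235.3 / (235.3 + 16200) = 0.01432.
So the output falls by 1.43 %.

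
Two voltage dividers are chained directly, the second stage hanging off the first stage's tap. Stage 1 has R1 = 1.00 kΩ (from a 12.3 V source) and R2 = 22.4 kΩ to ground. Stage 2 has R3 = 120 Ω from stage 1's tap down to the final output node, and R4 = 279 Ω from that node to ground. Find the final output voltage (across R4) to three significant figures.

Stage 2 presents R3+R4 = 399.0 Ω as a load on stage 1's tap.
Stage 1's lower leg becomes R2‖(R3+R4) = 392.0 Ω, so V_mid = 12.3 × 392.0/1392 = 3.464 V.
Stage 2 is itself unloaded: V_out = V_mid × R4/(R3+R4) = 3.464 × 279/399.0 = 2.42 V.

V_out ≈ 2.42 V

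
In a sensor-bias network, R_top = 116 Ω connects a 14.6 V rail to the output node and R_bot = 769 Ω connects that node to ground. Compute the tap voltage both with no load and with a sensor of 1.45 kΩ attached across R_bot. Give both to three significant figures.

Open-circuit: V = 14.6 × 769/(116 + 769) = 12.7 V.
With the load, R_bot becomes R_bot‖R_L = 502.5 Ω, so V = 14.6 × 502.5/618.5 = 11.9 V.

Unloaded: 12.7 V; loaded: 11.9 V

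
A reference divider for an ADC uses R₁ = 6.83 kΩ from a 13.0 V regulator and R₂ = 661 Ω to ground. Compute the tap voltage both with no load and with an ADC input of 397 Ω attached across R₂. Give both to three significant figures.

Unloaded: 1.15 V; loaded: 0.456 V

Open-circuit: V = 13.0 × 661/(6830 + 661) = 1.15 V.
With the load, R₂ becomes R₂‖R_L = 248.0 Ω, so V = 13.0 × 248.0/7078 = 0.456 V.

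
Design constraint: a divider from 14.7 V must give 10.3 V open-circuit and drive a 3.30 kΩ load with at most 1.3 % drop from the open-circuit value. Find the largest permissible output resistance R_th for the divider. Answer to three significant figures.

Loading drop = R_th/(R_th + R_L) ≤ 0.0130, so R_th ≤ R_L · ε/(1−ε) = 3.30 kΩ × 0.0130/0.9870 = 43.5 Ω.

R_th ≤ 43.5 Ω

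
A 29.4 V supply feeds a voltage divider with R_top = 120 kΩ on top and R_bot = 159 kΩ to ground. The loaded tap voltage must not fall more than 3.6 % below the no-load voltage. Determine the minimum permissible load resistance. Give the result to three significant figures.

R_L(min) ≈ 1.83 MΩ

Output resistance R_th = R_top‖R_bot = (120 × 159)/279.0 = 68.39 kΩ.
The fractional drop is R_th/(R_th + R_L); requiring this ≤ 0.0360 gives R_L ≥ R_th(1/0.0360 − 1) = 68.39 × 26.78 = 1.83 MΩ.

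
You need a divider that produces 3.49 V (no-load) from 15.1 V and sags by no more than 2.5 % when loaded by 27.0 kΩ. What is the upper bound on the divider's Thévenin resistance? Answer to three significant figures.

R_th ≤ 692 Ω

Loading drop = R_th/(R_th + R_L) ≤ 0.0250, so R_th ≤ R_L · ε/(1−ε) = 27.0 kΩ × 0.0250/0.9750 = 692 Ω.
(Any R1, R2 with R2/(R1+R2) = 0.231 and R1‖R2 ≤ 692 Ω will meet the spec.)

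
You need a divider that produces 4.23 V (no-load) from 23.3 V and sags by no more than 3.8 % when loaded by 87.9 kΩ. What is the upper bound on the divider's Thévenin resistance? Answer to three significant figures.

Loading drop = R_th/(R_th + R_L) ≤ 0.0380, so R_th ≤ R_L · ε/(1−ε) = 87.9 kΩ × 0.0380/0.9620 = 3.47 kΩ.

R_th ≤ 3.47 kΩ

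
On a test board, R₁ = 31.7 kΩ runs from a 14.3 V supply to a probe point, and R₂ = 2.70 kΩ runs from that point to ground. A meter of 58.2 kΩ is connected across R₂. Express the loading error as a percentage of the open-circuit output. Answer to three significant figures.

4.10 %

The divider's output (Thévenin) resistance is R₁‖R₂ = 2.488 kΩ.
Fractional drop under load = R_th/(R_th + R_L) = 2.488 / (2.488 + 58.2) = 0.04100.
So the output falls by 4.10 %.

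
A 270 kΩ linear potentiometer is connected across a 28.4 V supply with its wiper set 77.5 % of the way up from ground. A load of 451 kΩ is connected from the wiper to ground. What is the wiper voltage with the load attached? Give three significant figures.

The wiper splits the pot into (1−α)R = 60.75 kΩ above and αR = 209.2 kΩ below.
Lower section ‖ load = 142.9 kΩ.
V_wiper = 28.4 × 142.9/(60.75 + 142.9) = 19.9 V.

V ≈ 19.9 V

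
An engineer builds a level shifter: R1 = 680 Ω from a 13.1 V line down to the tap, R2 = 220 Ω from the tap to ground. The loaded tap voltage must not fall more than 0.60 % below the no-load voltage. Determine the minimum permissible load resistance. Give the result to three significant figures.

Output resistance R_th = R1‖R2 = (680 × 220)/900.0 = 166.2 Ω.
The fractional drop is R_th/(R_th + R_L); requiring this ≤ 0.00600 gives R_L ≥ R_th(1/0.00600 − 1) = 166.2 × 165.7 = 27.5 kΩ.

R_L(min) ≈ 27.5 kΩ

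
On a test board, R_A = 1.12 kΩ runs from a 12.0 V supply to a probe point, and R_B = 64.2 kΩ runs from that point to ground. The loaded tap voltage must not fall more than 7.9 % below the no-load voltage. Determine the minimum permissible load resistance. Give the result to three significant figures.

R_L(min) ≈ 12.8 kΩ

Output resistance R_th = R_A‖R_B = (1.12 × 64.2)/65.32 = 1.101 kΩ.
The fractional drop is R_th/(R_th + R_L); requiring this ≤ 0.0790 gives R_L ≥ R_th(1/0.0790 − 1) = 1.101 × 11.66 = 12.8 kΩ.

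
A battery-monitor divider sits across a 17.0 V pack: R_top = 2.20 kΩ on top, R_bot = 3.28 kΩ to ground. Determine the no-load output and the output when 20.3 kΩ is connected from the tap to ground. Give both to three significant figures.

Open-circuit: V = 17.0 × 3.28/(2.20 + 3.28) = 10.2 V.
With the load, R_bot becomes R_bot‖R_L = 2.824 kΩ, so V = 17.0 × 2.824/5.024 = 9.56 V.

Unloaded: 10.2 V; loaded: 9.56 V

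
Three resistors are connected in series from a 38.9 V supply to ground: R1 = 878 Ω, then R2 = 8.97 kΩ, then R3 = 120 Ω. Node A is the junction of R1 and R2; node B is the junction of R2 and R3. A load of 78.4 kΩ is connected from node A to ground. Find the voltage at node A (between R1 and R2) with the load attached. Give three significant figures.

Below node A the series string R2+R3 = 9090 Ω sits in parallel with the 78400 Ω load: 8146 Ω.
V_A = 38.9 × 8146/(878 + 8146) = 35.1 V.

V ≈ 35.1 V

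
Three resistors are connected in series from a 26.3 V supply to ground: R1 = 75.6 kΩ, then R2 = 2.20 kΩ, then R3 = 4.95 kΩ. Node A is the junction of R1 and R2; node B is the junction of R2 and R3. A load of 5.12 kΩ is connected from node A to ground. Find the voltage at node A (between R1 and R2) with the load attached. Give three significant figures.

Below node A the series string R2+R3 = 7.150 kΩ sits in parallel with the 5.12 kΩ load: 2.984 kΩ.
V_A = 26.3 × 2.984/(75.6 + 2.984) = 0.999 V.

V ≈ 0.999 V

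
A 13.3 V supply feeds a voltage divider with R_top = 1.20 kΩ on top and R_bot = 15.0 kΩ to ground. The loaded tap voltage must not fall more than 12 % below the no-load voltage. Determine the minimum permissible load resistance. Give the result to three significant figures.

R_L(min) ≈ 8.15 kΩ

Output resistance R_th = R_top‖R_bot = (1.20 × 15.0)/16.20 = 1.111 kΩ.
The fractional drop is R_th/(R_th + R_L); requiring this ≤ 0.120 gives R_L ≥ R_th(1/0.120 − 1) = 1.111 × 7.333 = 8.15 kΩ.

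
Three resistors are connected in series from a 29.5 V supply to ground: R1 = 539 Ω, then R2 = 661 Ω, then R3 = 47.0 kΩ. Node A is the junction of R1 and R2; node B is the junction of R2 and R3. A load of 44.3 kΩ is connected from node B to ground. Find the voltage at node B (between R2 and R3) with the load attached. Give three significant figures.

At node B, R3 is in parallel with the load: R3‖R_L = 22810 Ω.
Below node A the resistance is R2 + (R3‖R_L) = 23470 Ω, so V_A = 29.5 × 23470/24010 = 28.84 V.
Then V_B = V_A × (R3‖R_L)/(R2 + R3‖R_L) = 28.84 × 22810/23470 = 28.0 V.

V ≈ 28.0 V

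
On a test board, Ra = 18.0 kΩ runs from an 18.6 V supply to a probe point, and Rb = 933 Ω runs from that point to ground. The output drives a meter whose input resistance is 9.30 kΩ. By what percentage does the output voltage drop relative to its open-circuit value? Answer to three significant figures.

The divider's output (Thévenin) resistance is Ra‖Rb = 887.0 Ω.
Fractional drop under load = R_th/(R_th + R_L) = 887.0 / (887.0 + 9300) = 0.08707.
So the output falls by 8.71 %.

8.71 %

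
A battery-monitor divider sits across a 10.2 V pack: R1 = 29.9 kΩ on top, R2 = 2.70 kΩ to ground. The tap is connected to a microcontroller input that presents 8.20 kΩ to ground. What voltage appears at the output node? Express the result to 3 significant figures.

V_out ≈ 0.649 V

The load sits in parallel with R2: R2‖R_L = (2.70 × 8.20) / (2.70 + 8.20) = 2.031 kΩ.
V_out = 10.2 × 2.031 / (29.9 + 2.031) = 10.2 × 2.031/31.93 = 0.649 V.
(Unloaded it would have been 0.845 V.)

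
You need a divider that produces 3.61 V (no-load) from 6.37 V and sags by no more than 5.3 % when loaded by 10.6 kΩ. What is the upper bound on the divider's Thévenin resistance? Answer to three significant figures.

Loading drop = R_th/(R_th + R_L) ≤ 0.0530, so R_th ≤ R_L · ε/(1−ε) = 10.6 kΩ × 0.0530/0.9470 = 593 Ω.

R_th ≤ 593 Ω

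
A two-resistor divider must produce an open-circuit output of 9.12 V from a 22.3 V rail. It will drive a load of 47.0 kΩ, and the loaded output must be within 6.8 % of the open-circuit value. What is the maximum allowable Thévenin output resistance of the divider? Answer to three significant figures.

R_th ≤ 3.43 kΩ

Loading drop = R_th/(R_th + R_L) ≤ 0.0680, so R_th ≤ R_L · ε/(1−ε) = 47.0 kΩ × 0.0680/0.9320 = 3.43 kΩ.
(Any R1, R2 with R2/(R1+R2) = 0.409 and R1‖R2 ≤ 3.43 kΩ will meet the spec.)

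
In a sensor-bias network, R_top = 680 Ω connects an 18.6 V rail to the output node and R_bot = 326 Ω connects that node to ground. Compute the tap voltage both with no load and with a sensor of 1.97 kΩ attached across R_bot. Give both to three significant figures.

Unloaded: 6.03 V; loaded: 5.42 V

Open-circuit: V = 18.6 × 326/(680 + 326) = 6.03 V.
With the load, R_bot becomes R_bot‖R_L = 279.7 Ω, so V = 18.6 × 279.7/959.7 = 5.42 V.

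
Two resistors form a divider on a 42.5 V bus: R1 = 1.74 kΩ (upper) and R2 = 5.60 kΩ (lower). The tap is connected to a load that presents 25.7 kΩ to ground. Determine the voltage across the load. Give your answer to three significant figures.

The load sits in parallel with R2: R2‖R_L = (5.60 × 25.7) / (5.60 + 25.7) = 4.598 kΩ.
V_out = 42.5 × 4.598 / (1.74 + 4.598) = 42.5 × 4.598/6.338 = 30.8 V.

V_out ≈ 30.8 V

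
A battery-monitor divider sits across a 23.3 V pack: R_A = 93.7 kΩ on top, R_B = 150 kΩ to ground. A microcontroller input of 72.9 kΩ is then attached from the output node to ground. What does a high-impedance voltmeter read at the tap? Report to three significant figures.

V_out ≈ 8.01 V

The load sits in parallel with R_B: R_B‖R_L = (150 × 72.9) / (150 + 72.9) = 49.06 kΩ.
V_out = 23.3 × 49.06 / (93.7 + 49.06) = 23.3 × 49.06/142.8 = 8.01 V.
(Unloaded it would have been 14.3 V.)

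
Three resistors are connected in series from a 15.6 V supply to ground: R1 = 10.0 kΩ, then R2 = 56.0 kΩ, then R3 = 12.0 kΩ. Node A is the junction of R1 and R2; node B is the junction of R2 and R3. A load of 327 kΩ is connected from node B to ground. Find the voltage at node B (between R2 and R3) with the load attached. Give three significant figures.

At node B, R3 is in parallel with the load: R3‖R_L = 11.58 kΩ.
Below node A the resistance is R2 + (R3‖R_L) = 67.58 kΩ, so V_A = 15.6 × 67.58/77.58 = 13.59 V.
Then V_B = V_A × (R3‖R_L)/(R2 + R3‖R_L) = 13.59 × 11.58/67.58 = 2.33 V.

V ≈ 2.33 V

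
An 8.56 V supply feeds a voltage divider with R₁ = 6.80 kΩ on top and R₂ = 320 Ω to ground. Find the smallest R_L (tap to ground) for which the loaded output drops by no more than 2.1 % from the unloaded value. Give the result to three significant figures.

R_L(min) ≈ 14.2 kΩ

Output resistance R_th = R₁‖R₂ = (6800 × 320)/7120 = 305.6 Ω.
The fractional drop is R_th/(R_th + R_L); requiring this ≤ 0.0210 gives R_L ≥ R_th(1/0.0210 − 1) = 305.6 × 46.62 = 14.2 kΩ.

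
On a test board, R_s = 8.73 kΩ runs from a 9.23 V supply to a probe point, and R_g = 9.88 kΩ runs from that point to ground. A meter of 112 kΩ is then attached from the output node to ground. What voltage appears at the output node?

The load sits in parallel with R_g: R_g‖R_L = (9.88 × 112) / (9.88 + 112) = 9.079 kΩ.
V_out = 9.23 × 9.079 / (8.73 + 9.079) = 9.23 × 9.079/17.81 = 4.71 V.
(Unloaded it would have been 4.90 V.)

V_out ≈ 4.71 V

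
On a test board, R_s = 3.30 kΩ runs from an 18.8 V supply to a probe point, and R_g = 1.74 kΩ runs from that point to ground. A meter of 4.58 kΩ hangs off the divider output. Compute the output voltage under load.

The load sits in parallel with R_g: R_g‖R_L = (1.74 × 4.58) / (1.74 + 4.58) = 1.261 kΩ.
V_out = 18.8 × 1.261 / (3.30 + 1.261) = 18.8 × 1.261/4.561 = 5.20 V.

V_out ≈ 5.20 V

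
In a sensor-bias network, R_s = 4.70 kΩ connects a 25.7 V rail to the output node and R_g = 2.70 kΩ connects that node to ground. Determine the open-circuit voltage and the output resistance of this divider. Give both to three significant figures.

V_th = 9.38 V, R_th = 1.71 kΩ

V_th is the open-circuit tap voltage: 25.7 × 2.70/(4.70 + 2.70) = 9.38 V.
With the supply zeroed, R_s and R_g appear in parallel from the tap: R_th = R_s‖R_g = (4.70 × 2.70)/7.400 = 1.71 kΩ.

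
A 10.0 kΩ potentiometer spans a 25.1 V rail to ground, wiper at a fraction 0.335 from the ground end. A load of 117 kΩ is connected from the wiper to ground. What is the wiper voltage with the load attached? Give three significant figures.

The wiper splits the pot into (1−α)R = 6.650 kΩ above and αR = 3.350 kΩ below.
Lower section ‖ load = 3.257 kΩ.
V_wiper = 25.1 × 3.257/(6.650 + 3.257) = 8.25 V.

V ≈ 8.25 V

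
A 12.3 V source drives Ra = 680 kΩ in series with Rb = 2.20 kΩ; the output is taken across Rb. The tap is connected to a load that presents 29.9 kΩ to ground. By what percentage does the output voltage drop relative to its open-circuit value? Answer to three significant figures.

The divider's output (Thévenin) resistance is Ra‖Rb = 2.193 kΩ.
Fractional drop under load = R_th/(R_th + R_L) = 2.193 / (2.193 + 29.9) = 0.06833.
So the output falls by 6.83 %.

6.83 %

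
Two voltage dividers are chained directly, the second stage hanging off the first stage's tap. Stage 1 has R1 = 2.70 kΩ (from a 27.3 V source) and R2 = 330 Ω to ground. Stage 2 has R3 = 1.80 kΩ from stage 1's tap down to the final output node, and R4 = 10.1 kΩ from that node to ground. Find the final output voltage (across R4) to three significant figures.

V_out ≈ 2.46 V

Stage 2 presents R3+R4 = 11900 Ω as a load on stage 1's tap.
Stage 1's lower leg becomes R2‖(R3+R4) = 321.1 Ω, so V_mid = 27.3 × 321.1/3021 = 2.902 V.
Stage 2 is itself unloaded: V_out = V_mid × R4/(R3+R4) = 2.902 × 10100/11900 = 2.46 V.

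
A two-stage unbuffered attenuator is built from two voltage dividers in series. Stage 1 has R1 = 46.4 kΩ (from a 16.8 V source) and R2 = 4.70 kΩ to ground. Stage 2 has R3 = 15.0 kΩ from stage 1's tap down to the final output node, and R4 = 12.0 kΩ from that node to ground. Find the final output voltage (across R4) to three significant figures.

V_out ≈ 0.593 V

Stage 2 presents R3+R4 = 27.00 kΩ as a load on stage 1's tap.
Stage 1's lower leg becomes R2‖(R3+R4) = 4.003 kΩ, so V_mid = 16.8 × 4.003/50.40 = 1.334 V.
Stage 2 is itself unloaded: V_out = V_mid × R4/(R3+R4) = 1.334 × 12.0/27.00 = 0.593 V.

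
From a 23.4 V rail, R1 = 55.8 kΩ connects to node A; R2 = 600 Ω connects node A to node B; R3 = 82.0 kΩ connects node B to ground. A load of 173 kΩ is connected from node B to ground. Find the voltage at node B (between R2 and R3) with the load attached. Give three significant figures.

At node B, R3 is in parallel with the load: R3‖R_L = 55630 Ω.
Below node A the resistance is R2 + (R3‖R_L) = 56230 Ω, so V_A = 23.4 × 56230/112000 = 11.75 V.
Then V_B = V_A × (R3‖R_L)/(R2 + R3‖R_L) = 11.75 × 55630/56230 = 11.6 V.

V ≈ 11.6 V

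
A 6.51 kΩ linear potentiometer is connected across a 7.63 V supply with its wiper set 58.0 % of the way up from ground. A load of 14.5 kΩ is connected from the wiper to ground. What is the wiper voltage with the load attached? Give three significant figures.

The wiper splits the pot into (1−α)R = 2.734 kΩ above and αR = 3.776 kΩ below.
Lower section ‖ load = 2.996 kΩ.
V_wiper = 7.63 × 2.996/(2.734 + 2.996) = 3.99 V.

V ≈ 3.99 V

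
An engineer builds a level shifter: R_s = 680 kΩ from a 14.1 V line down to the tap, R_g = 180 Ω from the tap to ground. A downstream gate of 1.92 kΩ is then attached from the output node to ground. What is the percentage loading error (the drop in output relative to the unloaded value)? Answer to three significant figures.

8.57 %

The divider's output (Thévenin) resistance is R_s‖R_g = 180.0 Ω.
Fractional drop under load = R_th/(R_th + R_L) = 180.0 / (180.0 + 1920) = 0.08569.
So the output falls by 8.57 %.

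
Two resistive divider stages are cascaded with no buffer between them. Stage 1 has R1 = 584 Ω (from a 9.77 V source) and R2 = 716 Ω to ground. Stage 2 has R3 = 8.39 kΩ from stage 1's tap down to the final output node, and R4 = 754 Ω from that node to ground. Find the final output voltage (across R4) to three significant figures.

Stage 2 presents R3+R4 = 9144 Ω as a load on stage 1's tap.
Stage 1's lower leg becomes R2‖(R3+R4) = 664.0 Ω, so V_mid = 9.77 × 664.0/1248 = 5.198 V.
Stage 2 is itself unloaded: V_out = V_mid × R4/(R3+R4) = 5.198 × 754/9144 = 0.429 V.

V_out ≈ 0.429 V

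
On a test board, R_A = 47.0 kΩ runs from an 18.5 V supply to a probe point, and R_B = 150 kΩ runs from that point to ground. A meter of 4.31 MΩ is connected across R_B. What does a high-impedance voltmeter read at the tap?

V_out ≈ 14.0 V

The load sits in parallel with R_B: R_B‖R_L = (150 × 4310) / (150 + 4310) = 145.0 kΩ.
V_out = 18.5 × 145.0 / (47.0 + 145.0) = 18.5 × 145.0/192.0 = 14.0 V.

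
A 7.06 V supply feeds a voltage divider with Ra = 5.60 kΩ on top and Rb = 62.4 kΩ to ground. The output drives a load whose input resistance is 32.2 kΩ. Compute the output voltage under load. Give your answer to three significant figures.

V_out ≈ 5.59 V

The load sits in parallel with Rb: Rb‖R_L = (62.4 × 32.2) / (62.4 + 32.2) = 21.24 kΩ.
V_out = 7.06 × 21.24 / (5.60 + 21.24) = 7.06 × 21.24/26.84 = 5.59 V.
(Unloaded it would have been 6.48 V.)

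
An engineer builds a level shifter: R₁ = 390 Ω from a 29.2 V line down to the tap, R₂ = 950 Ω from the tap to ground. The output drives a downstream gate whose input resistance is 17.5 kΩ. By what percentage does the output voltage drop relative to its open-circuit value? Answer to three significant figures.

The divider's output (Thévenin) resistance is R₁‖R₂ = 276.5 Ω.
Fractional drop under load = R_th/(R_th + R_L) = 276.5 / (276.5 + 17500) = 0.01555.
So the output falls by 1.56 %.

1.56 %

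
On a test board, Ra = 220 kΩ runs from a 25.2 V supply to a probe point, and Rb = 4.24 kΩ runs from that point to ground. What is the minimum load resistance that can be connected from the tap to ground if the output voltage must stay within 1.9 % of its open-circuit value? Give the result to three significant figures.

R_L(min) ≈ 215 kΩ

Output resistance R_th = Ra‖Rb = (220 × 4.24)/224.2 = 4.160 kΩ.
The fractional drop is R_th/(R_th + R_L); requiring this ≤ 0.0190 gives R_L ≥ R_th(1/0.0190 − 1) = 4.160 × 51.63 = 215 kΩ.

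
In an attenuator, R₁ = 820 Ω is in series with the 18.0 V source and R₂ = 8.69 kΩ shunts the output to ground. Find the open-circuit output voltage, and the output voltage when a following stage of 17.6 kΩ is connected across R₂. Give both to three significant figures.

Open-circuit: V = 18.0 × 8690/(820 + 8690) = 16.4 V.
With the load, R₂ becomes R₂‖R_L = 5818 Ω, so V = 18.0 × 5818/6638 = 15.8 V.

Unloaded: 16.4 V; loaded: 15.8 V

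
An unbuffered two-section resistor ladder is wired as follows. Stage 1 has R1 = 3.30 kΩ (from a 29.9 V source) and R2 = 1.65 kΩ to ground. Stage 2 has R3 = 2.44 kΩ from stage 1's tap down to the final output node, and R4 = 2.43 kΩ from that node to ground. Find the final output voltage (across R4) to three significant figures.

Stage 2 presents R3+R4 = 4.870 kΩ as a load on stage 1's tap.
Stage 1's lower leg becomes R2‖(R3+R4) = 1.232 kΩ, so V_mid = 29.9 × 1.232/4.532 = 8.130 V.
Stage 2 is itself unloaded: V_out = V_mid × R4/(R3+R4) = 8.130 × 2.43/4.870 = 4.06 V.

V_out ≈ 4.06 V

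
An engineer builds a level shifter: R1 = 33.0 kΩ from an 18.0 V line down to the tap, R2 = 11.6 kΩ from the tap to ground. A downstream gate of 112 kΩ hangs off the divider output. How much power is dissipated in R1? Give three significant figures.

P ≈ 5.65 mW

Total resistance from the source is R1 + (R2‖R_L) = 43.51 kΩ, so I = 18.0/43.51 kΩ = 0.4137 mA.
P = I²·R1 = (0.4137 mA)² × 33.0 kΩ = 5.65 mW.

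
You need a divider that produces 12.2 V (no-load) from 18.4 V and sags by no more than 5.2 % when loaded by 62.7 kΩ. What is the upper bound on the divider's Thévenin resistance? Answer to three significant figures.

R_th ≤ 3.44 kΩ

Loading drop = R_th/(R_th + R_L) ≤ 0.0520, so R_th ≤ R_L · ε/(1−ε) = 62.7 kΩ × 0.0520/0.9480 = 3.44 kΩ.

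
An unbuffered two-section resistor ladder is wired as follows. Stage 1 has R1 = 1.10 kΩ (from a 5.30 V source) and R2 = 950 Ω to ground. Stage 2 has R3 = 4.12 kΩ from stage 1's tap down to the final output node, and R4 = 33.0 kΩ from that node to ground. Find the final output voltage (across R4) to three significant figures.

V_out ≈ 2.15 V

Stage 2 presents R3+R4 = 37120 Ω as a load on stage 1's tap.
Stage 1's lower leg becomes R2‖(R3+R4) = 926.3 Ω, so V_mid = 5.30 × 926.3/2026 = 2.423 V.
Stage 2 is itself unloaded: V_out = V_mid × R4/(R3+R4) = 2.423 × 33000/37120 = 2.15 V.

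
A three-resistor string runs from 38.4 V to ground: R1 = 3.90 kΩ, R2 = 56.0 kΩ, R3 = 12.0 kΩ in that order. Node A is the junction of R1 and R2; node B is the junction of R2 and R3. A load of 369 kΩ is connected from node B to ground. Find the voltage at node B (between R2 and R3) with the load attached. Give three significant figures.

At node B, R3 is in parallel with the load: R3‖R_L = 11.62 kΩ.
Below node A the resistance is R2 + (R3‖R_L) = 67.62 kΩ, so V_A = 38.4 × 67.62/71.52 = 36.31 V.
Then V_B = V_A × (R3‖R_L)/(R2 + R3‖R_L) = 36.31 × 11.62/67.62 = 6.24 V.

V ≈ 6.24 V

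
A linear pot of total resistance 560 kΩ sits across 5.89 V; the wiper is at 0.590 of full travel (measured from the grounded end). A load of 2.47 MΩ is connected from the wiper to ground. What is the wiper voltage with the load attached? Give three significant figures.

V ≈ 3.29 V

The wiper splits the pot into (1−α)R = 229.6 kΩ above and αR = 330.4 kΩ below.
Lower section ‖ load = 291.4 kΩ.
V_wiper = 5.89 × 291.4/(229.6 + 291.4) = 3.29 V.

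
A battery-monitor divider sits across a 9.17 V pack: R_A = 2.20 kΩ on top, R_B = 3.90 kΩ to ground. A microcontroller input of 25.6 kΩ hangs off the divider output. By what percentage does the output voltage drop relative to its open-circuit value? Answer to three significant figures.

The divider's output (Thévenin) resistance is R_A‖R_B = 1.407 kΩ.
Fractional drop under load = R_th/(R_th + R_L) = 1.407 / (1.407 + 25.6) = 0.05208.
So the output falls by 5.21 %.

5.21 %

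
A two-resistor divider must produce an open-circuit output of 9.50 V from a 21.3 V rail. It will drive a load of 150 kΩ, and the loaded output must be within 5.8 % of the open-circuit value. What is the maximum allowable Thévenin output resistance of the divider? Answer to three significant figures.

Loading drop = R_th/(R_th + R_L) ≤ 0.0580, so R_th ≤ R_L · ε/(1−ε) = 150 kΩ × 0.0580/0.9420 = 9.24 kΩ.
(Any R1, R2 with R2/(R1+R2) = 0.446 and R1‖R2 ≤ 9.24 kΩ will meet the spec.)

R_th ≤ 9.24 kΩ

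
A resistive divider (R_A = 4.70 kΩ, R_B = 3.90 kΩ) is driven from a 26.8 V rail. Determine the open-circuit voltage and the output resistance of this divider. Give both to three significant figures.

V_th = 12.2 V, R_th = 2.13 kΩ

V_th is the open-circuit tap voltage: 26.8 × 3.90/(4.70 + 3.90) = 12.2 V.
With the supply zeroed, R_A and R_B appear in parallel from the tap: R_th = R_A‖R_B = (4.70 × 3.90)/8.600 = 2.13 kΩ.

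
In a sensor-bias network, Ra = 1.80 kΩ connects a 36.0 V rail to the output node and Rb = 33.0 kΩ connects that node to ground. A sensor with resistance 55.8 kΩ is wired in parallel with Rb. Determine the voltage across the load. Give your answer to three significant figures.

V_out ≈ 33.1 V

The load sits in parallel with Rb: Rb‖R_L = (33.0 × 55.8) / (33.0 + 55.8) = 20.74 kΩ.
V_out = 36.0 × 20.74 / (1.80 + 20.74) = 36.0 × 20.74/22.54 = 33.1 V.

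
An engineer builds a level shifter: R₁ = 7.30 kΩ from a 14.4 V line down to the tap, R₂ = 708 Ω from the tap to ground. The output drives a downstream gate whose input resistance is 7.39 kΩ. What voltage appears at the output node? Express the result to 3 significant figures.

The load sits in parallel with R₂: R₂‖R_L = (708 × 7390) / (708 + 7390) = 646.1 Ω.
V_out = 14.4 × 646.1 / (7300 + 646.1) = 14.4 × 646.1/7946 = 1.17 V.
(Unloaded it would have been 1.27 V.)

V_out ≈ 1.17 V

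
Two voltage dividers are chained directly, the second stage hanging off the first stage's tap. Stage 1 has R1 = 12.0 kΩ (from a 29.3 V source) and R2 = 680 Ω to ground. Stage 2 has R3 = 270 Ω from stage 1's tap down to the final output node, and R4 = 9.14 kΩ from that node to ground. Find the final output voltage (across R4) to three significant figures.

Stage 2 presents R3+R4 = 9410 Ω as a load on stage 1's tap.
Stage 1's lower leg becomes R2‖(R3+R4) = 634.2 Ω, so V_mid = 29.3 × 634.2/12630 = 1.471 V.
Stage 2 is itself unloaded: V_out = V_mid × R4/(R3+R4) = 1.471 × 9140/9410 = 1.43 V.

V_out ≈ 1.43 V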